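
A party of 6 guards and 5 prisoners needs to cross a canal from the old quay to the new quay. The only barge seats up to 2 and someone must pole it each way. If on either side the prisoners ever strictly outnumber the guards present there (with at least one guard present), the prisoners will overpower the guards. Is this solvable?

1. 2 prisoners → the new quay.  (the old quay: 6G 3P; the new quay: 0G 2P)
2. 1 prisoner ← the old quay.  (the old quay: 6G 4P; the new quay: 0G 1P)
3. 2 prisoners → the new quay.  (the old quay: 6G 2P; the new quay: 0G 3P)
4. 1 prisoner ← the old quay.  (the old quay: 6G 3P; the new quay: 0G 2P)
5. 2 guards → the new quay.  (the old quay: 4G 3P; the new quay: 2G 2P)
6. 1 prisoner ← the old quay.  (the old quay: 4G 4P; the new quay: 2G 1P)
7. 1 guard and 1 prisoner → the new quay.  (the old quay: 3G 3P; the new quay: 3G 2P)
8. 1 guard ← the old quay.  (the old quay: 4G 3P; the new quay: 2G 2P)
9. 1 guard and 1 prisoner → the new quay.  (the old quay: 3G 2P; the new quay: 3G 3P)
10. 1 prisoner ← the old quay.  (the old quay: 3G 3P; the new quay: 3G 2P)
11. 1 guard and 1 prisoner → the new quay.  (the old quay: 2G 2P; the new quay: 4G 3P)
12. 1 guard ← the old quay.  (the old quay: 3G 2P; the new quay: 3G 3P)
13. 1 guard and 1 prisoner → the new quay.  (the old quay: 2G 1P; the new quay: 4G 4P)
14. 1 prisoner ← the old quay.  (the old quay: 2G 2P; the new quay: 4G 3P)
15. 1 guard and 1 prisoner → the new quay.  (the old quay: 1G 1P; the new quay: 5G 4P)
16. 1 guard ← the old quay.  (the old quay: 2G 1P; the new quay: 4G 4P)
17. 1 guard and 1 prisoner → the new quay.  (the old quay: 1G 0P; the new quay: 5G 5P)
18. 1 prisoner ← the old quay.  (the old quay: 1G 1P; the new quay: 5G 4P)
19. 1 guard and 1 prisoner → the new quay.  (the old quay: 0G 0P; the new quay: 6G 5P)

Yes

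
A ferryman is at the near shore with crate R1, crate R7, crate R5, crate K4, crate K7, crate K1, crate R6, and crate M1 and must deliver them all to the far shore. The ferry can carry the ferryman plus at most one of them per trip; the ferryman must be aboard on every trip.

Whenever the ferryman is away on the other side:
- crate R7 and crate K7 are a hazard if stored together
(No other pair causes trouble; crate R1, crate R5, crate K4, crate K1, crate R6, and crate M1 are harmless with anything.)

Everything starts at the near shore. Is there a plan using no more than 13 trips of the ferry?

No

Counting alone: the ferryman can take at most 1 across per trip to the far shore, so moving all 8 needs at least 8 loaded trips out, with a return between consecutive ones — at least 15 crossings.
Since 13 < 15, 13 crossings cannot be enough. (The shortest complete plan in fact takes 15:)
1. Ferryman goes to the far shore with crate R7.  [the near shore: crate K1, crate K4, crate K7, crate M1, crate R1, crate R5, crate R6 | the far shore: crate R7]
2. Ferryman goes back to the near shore alone.  [the near shore: crate K1, crate K4, crate K7, crate M1, crate R1, crate R5, crate R6 | the far shore: crate R7]
3. Ferryman goes to the far shore with crate R1.  [the near shore: crate K1, crate K4, crate K7, crate M1, crate R5, crate R6 | the far shore: crate R1, crate R7]
4. Ferryman goes back to the near shore alone.  [the near shore: crate K1, crate K4, crate K7, crate M1, crate R5, crate R6 | the far shore: crate R1, crate R7]
5. Ferryman goes to the far shore with crate R5.  [the near shore: crate K1, crate K4, crate K7, crate M1, crate R6 | the far shore: crate R1, crate R5, crate R7]
6. Ferryman goes back to the near shore alone.  [the near shore: crate K1, crate K4, crate K7, crate M1, crate R6 | the far shore: crate R1, crate R5, crate R7]
7. Ferryman goes to the far shore with crate K4.  [the near shore: crate K1, crate K7, crate M1, crate R6 | the far shore: crate K4, crate R1, crate R5, crate R7]
8. Ferryman goes back to the near shore alone.  [the near shore: crate K1, crate K7, crate M1, crate R6 | the far shore: crate K4, crate R1, crate R5, crate R7]
9. Ferryman goes to the far shore with crate K1.  [the near shore: crate K7, crate M1, crate R6 | the far shore: crate K1, crate K4, crate R1, crate R5, crate R7]
10. Ferryman goes back to the near shore alone.  [the near shore: crate K7, crate M1, crate R6 | the far shore: crate K1, crate K4, crate R1, crate R5, crate R7]
11. Ferryman goes to the far shore with crate R6.  [the near shore: crate K7, crate M1 | the far shore: crate K1, crate K4, crate R1, crate R5, crate R6, crate R7]
12. Ferryman goes back to the near shore alone.  [the near shore: crate K7, crate M1 | the far shore: crate K1, crate K4, crate R1, crate R5, crate R6, crate R7]
13. Ferryman goes to the far shore with crate M1.  [the near shore: crate K7 | the far shore: crate K1, crate K4, crate M1, crate R1, crate R5, crate R6, crate R7]
14. Ferryman goes back to the near shore alone.  [the near shore: crate K7 | the far shore: crate K1, crate K4, crate M1, crate R1, crate R5, crate R6, crate R7]
15. Ferryman goes to the far shore with crate K7.  [the near shore: — | the far shore: crate K1, crate K4, crate K7, crate M1, crate R1, crate R5, crate R6, crate R7]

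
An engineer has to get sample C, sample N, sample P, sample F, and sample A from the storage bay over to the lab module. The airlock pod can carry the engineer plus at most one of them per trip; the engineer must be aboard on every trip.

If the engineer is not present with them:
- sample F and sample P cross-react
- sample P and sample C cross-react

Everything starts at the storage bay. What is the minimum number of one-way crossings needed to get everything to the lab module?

11

Counting alone: the engineer can take at most 1 across per trip to the lab module, so moving all 5 needs at least 5 loaded trips out, with a return between consecutive ones — at least 9 crossings.
The safety rule pushes this higher. Following every safe sequence of crossings, the most of the 5 that can be at the lab module as the airlock pod arrives there on crossing 9 is 4 — never all 5.
So no plan with fewer than 11 crossings exists, and this one achieves 11:
1. Engineer goes to the lab module with sample P.
2. Engineer goes back to the storage bay alone.
3. Engineer goes to the lab module with sample C.
4. Engineer goes back to the storage bay with sample P.
5. Engineer goes to the lab module with sample F.
6. Engineer goes back to the storage bay alone.
7. Engineer goes to the lab module with sample N.
8. Engineer goes back to the storage bay alone.
9. Engineer goes to the lab module with sample A.
10. Engineer goes back to the storage bay alone.
11. Engineer goes to the lab module with sample P.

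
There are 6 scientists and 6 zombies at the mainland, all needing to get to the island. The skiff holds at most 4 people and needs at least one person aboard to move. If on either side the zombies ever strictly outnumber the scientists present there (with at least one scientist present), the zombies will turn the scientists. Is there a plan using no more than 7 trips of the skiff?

No

Counting alone: each trip to the island takes at most 4 across and each return brings at least 1 back, so after t trips out (and t−1 returns) at most 4t − (t−1) of the 12 are across; that first reaches 12 at t = 4, so at least 7 crossings are needed.
The safety rule pushes this higher. Following every safe sequence of crossings, the most of the 12 that can be at the island as the skiff arrives there on crossing 7 is 11 — never all 12.
So the move cannot be finished within 7 crossings. (The shortest complete plan takes 9:)
1. 2 zombies → the island.  (the mainland: 6S 4Z; the island: 0S 2Z)
2. 1 zombie ← the mainland.  (the mainland: 6S 5Z; the island: 0S 1Z)
3. 4 zombies → the island.  (the mainland: 6S 1Z; the island: 0S 5Z)
4. 1 zombie ← the mainland.  (the mainland: 6S 2Z; the island: 0S 4Z)
5. 4 scientists → the island.  (the mainland: 2S 2Z; the island: 4S 4Z)
6. 1 scientist and 1 zombie ← the mainland.  (the mainland: 3S 3Z; the island: 3S 3Z)
7. 2 scientists and 2 zombies → the island.  (the mainland: 1S 1Z; the island: 5S 5Z)
8. 1 scientist and 1 zombie ← the mainland.  (the mainland: 2S 2Z; the island: 4S 4Z)
9. 2 scientists and 2 zombies → the island.  (the mainland: 0S 0Z; the island: 6S 6Z)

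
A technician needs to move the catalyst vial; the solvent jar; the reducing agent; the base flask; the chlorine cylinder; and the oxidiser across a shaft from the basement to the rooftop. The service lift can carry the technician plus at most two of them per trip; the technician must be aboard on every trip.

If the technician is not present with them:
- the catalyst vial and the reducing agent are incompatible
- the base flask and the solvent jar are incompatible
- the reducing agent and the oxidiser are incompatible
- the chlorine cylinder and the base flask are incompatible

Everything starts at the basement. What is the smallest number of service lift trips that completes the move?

7

Counting alone: the technician can take at most 2 across per trip to the rooftop, so moving all 6 needs at least 3 loaded trips out, with a return between consecutive ones — at least 5 crossings.
The safety rule pushes this higher. Following every safe sequence of crossings, the most of the 6 that can be at the rooftop as the service lift arrives there on crossing 5 is 5 — never all 6.
So no plan with fewer than 7 crossings exists, and this one achieves 7:
1. Technician goes to the rooftop with the base flask and the reducing agent.
2. Technician goes back to the basement alone.
3. Technician goes to the rooftop with the catalyst vial and the solvent jar.
4. Technician goes back to the basement with the base flask and the reducing agent.
5. Technician goes to the rooftop with the chlorine cylinder and the oxidiser.
6. Technician goes back to the basement alone.
7. Technician goes to the rooftop with the base flask and the reducing agent.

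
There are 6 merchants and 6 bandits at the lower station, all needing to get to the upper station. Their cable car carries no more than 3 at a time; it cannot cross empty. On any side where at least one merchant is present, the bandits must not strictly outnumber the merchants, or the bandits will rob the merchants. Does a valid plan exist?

Following every safe sequence of crossings from the start, the most of the 12 that can be at the upper station as the cable car arrives there on crossings 1, 3, 5 is 3, 5, 6 respectively; the best ever achieved is 6 of 12.
From crossing 7 on, no configuration arises that was not already reachable earlier: only 17 distinct safe configurations (who is on which side, and where the cable car is) can ever be reached, none of them has everyone across, and every continuation just revisits them. They are: 0 merchants + 0 bandits across (cable car back at the start); 0 merchants + 1 bandit across (cable car there); 0 merchants + 1 bandit across (cable car back at the start); 0 merchants + 2 bandits across (cable car there); 0 merchants + 2 bandits across (cable car back at the start); 0 merchants + 3 bandits across (cable car there); 0 merchants + 3 bandits across (cable car back at the start); 0 merchants + 4 bandits across (cable car there); 0 merchants + 4 bandits across (cable car back at the start); 0 merchants + 5 bandits across (cable car there); 0 merchants + 5 bandits across (cable car back at the start); 0 merchants + 6 bandits across (cable car there); 1 merchant + 1 bandit across (cable car there); 1 merchant + 1 bandit across (cable car back at the start); 2 merchants + 2 bandits across (cable car there); 2 merchants + 2 bandits across (cable car back at the start); 3 merchants + 3 bandits across (cable car there). So no valid plan exists.

No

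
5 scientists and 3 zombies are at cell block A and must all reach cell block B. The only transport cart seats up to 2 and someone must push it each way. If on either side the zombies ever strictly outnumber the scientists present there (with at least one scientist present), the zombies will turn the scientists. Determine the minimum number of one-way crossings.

Counting alone: each trip to cell block B takes at most 2 across and each return brings at least 1 back, so after t trips out (and t−1 returns) at most 2t − (t−1) of the 8 are across; that first reaches 8 at t = 7, so at least 13 crossings are needed.
The plan below uses exactly 13 crossings, so it is optimal:
1. 2 zombies → cell block B.  (cell block A: 5S 1Z; cell block B: 0S 2Z)
2. 1 zombie ← cell block A.  (cell block A: 5S 2Z; cell block B: 0S 1Z)
3. 2 zombies → cell block B.  (cell block A: 5S 0Z; cell block B: 0S 3Z)
4. 1 zombie ← cell block A.  (cell block A: 5S 1Z; cell block B: 0S 2Z)
5. 2 scientists → cell block B.  (cell block A: 3S 1Z; cell block B: 2S 2Z)
6. 1 zombie ← cell block A.  (cell block A: 3S 2Z; cell block B: 2S 1Z)
7. 1 scientist and 1 zombie → cell block B.  (cell block A: 2S 1Z; cell block B: 3S 2Z)
8. 1 zombie ← cell block A.  (cell block A: 2S 2Z; cell block B: 3S 1Z)
9. 2 zombies → cell block B.  (cell block A: 2S 0Z; cell block B: 3S 3Z)
10. 1 zombie ← cell block A.  (cell block A: 2S 1Z; cell block B: 3S 2Z)
11. 1 scientist and 1 zombie → cell block B.  (cell block A: 1S 0Z; cell block B: 4S 3Z)
12. 1 zombie ← cell block A.  (cell block A: 1S 1Z; cell block B: 4S 2Z)
13. 1 scientist and 1 zombie → cell block B.  (cell block A: 0S 0Z; cell block B: 5S 3Z)

13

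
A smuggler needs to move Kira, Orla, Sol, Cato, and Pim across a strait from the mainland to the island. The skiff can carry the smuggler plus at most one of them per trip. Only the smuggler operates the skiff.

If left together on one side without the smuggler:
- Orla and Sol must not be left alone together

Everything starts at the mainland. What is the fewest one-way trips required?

9

Counting alone: the smuggler can take at most 1 across per trip to the island, so moving all 5 needs at least 5 loaded trips out, with a return between consecutive ones — at least 9 crossings.
The plan below uses exactly 9 crossings, so it is optimal:
1. Smuggler goes to the island with Orla.  [the mainland: Cato, Kira, Pim, Sol | the island: Orla]
2. Smuggler goes back to the mainland alone.  [the mainland: Cato, Kira, Pim, Sol | the island: Orla]
3. Smuggler goes to the island with Kira.  [the mainland: Cato, Pim, Sol | the island: Kira, Orla]
4. Smuggler goes back to the mainland alone.  [the mainland: Cato, Pim, Sol | the island: Kira, Orla]
5. Smuggler goes to the island with Cato.  [the mainland: Pim, Sol | the island: Cato, Kira, Orla]
6. Smuggler goes back to the mainland alone.  [the mainland: Pim, Sol | the island: Cato, Kira, Orla]
7. Smuggler goes to the island with Pim.  [the mainland: Sol | the island: Cato, Kira, Orla, Pim]
8. Smuggler goes back to the mainland alone.  [the mainland: Sol | the island: Cato, Kira, Orla, Pim]
9. Smuggler goes to the island with Sol.  [the mainland: — | the island: Cato, Kira, Orla, Pim, Sol]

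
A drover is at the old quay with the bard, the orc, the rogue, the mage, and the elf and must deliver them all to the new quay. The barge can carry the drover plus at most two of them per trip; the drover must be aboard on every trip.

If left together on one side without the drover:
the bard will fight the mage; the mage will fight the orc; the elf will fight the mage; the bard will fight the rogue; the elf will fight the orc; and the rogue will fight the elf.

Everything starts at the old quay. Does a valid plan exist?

Whatever the first load, the items left behind include a forbidden pair without the drover. No opening move is safe, so no plan exists.

No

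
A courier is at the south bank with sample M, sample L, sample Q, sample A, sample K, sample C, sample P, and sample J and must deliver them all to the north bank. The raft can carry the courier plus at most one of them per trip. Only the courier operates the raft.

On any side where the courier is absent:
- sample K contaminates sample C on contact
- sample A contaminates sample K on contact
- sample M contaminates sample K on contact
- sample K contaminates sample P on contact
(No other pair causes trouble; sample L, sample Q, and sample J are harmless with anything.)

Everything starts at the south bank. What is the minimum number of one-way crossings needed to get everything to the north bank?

Following every safe sequence of crossings from the start, the most of the 8 that can be at the north bank as the raft arrives there on crossings 1, 3, 5, 7, 9 is 1, 2, 3, 4, 5 respectively; the best ever achieved is 5 of 8.
From crossing 11 on, no configuration arises that was not already reachable earlier: only 88 distinct safe configurations (who is on which side, and where the raft is) can ever be reached, none of them has everyone across, and every continuation just revisits them. So no valid plan exists.

impossible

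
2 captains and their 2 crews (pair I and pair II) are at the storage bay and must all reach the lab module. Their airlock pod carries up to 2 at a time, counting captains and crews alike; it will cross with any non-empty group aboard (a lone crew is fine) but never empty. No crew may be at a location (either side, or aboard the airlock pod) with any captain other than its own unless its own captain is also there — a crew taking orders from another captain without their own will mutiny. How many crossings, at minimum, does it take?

Counting alone: each trip to the lab module takes at most 2 across and each return brings at least 1 back, so after t trips out (and t−1 returns) at most 2t − (t−1) of the 4 are across; that first reaches 4 at t = 3, so at least 5 crossings are needed.
The plan below uses exactly 5 crossings, so it is optimal:
1. captain I and crew I cross → the lab module.
2. captain I crosses ← the storage bay.
3. captain I and captain II cross → the lab module.
4. captain II crosses ← the storage bay.
5. captain II and crew II cross → the lab module.

5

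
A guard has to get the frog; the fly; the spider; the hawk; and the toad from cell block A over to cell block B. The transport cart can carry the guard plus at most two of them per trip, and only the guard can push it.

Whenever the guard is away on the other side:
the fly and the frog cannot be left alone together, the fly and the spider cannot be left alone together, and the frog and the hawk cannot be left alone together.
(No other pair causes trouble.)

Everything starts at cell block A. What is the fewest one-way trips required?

5

Counting alone: the guard can take at most 2 across per trip to cell block B, so moving all 5 needs at least 3 loaded trips out, with a return between consecutive ones — at least 5 crossings.
The plan below uses exactly 5 crossings, so it is optimal:
1. Guard goes to cell block B with the fly and the frog.  [cell block A: the hawk, the spider, the toad | cell block B: the fly, the frog]
2. Guard goes back to cell block A with the frog.  [cell block A: the frog, the hawk, the spider, the toad | cell block B: the fly]
3. Guard goes to cell block B with the hawk and the toad.  [cell block A: the frog, the spider | cell block B: the fly, the hawk, the toad]
4. Guard goes back to cell block A alone.  [cell block A: the frog, the spider | cell block B: the fly, the hawk, the toad]
5. Guard goes to cell block B with the frog and the spider.  [cell block A: — | cell block B: the fly, the frog, the hawk, the spider, the toad]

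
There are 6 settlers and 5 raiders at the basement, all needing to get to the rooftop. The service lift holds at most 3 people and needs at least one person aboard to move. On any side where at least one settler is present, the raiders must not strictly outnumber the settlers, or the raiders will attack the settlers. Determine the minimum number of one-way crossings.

Counting alone: each trip to the rooftop takes at most 3 across and each return brings at least 1 back, so after t trips out (and t−1 returns) at most 3t − (t−1) of the 11 are across; that first reaches 11 at t = 5, so at least 9 crossings are needed.
The plan below uses exactly 9 crossings, so it is optimal:
1. 3 raiders → the rooftop.  (the basement: 6S 2R; the rooftop: 0S 3R)
2. 1 raider ← the basement.  (the basement: 6S 3R; the rooftop: 0S 2R)
3. 3 settlers → the rooftop.  (the basement: 3S 3R; the rooftop: 3S 2R)
4. 1 settler ← the basement.  (the basement: 4S 3R; the rooftop: 2S 2R)
5. 2 settlers and 1 raider → the rooftop.  (the basement: 2S 2R; the rooftop: 4S 3R)
6. 1 settler ← the basement.  (the basement: 3S 2R; the rooftop: 3S 3R)
7. 2 settlers and 1 raider → the rooftop.  (the basement: 1S 1R; the rooftop: 5S 4R)
8. 1 settler ← the basement.  (the basement: 2S 1R; the rooftop: 4S 4R)
9. 2 settlers and 1 raider → the rooftop.  (the basement: 0S 0R; the rooftop: 6S 5R)

9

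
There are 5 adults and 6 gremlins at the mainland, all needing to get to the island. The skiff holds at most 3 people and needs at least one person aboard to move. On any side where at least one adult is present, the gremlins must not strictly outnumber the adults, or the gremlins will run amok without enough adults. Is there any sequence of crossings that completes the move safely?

The gremlins already outnumber the adults at the mainland before anyone moves, so the starting position itself is disallowed.

No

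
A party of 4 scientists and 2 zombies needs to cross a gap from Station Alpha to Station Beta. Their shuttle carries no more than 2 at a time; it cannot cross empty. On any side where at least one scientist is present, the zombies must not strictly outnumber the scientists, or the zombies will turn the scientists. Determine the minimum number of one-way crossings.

9

Counting alone: each trip to Station Beta takes at most 2 across and each return brings at least 1 back, so after t trips out (and t−1 returns) at most 2t − (t−1) of the 6 are across; that first reaches 6 at t = 5, so at least 9 crossings are needed.
The plan below uses exactly 9 crossings, so it is optimal:
1. 2 zombies → Station Beta.  (Station Alpha: 4S 0Z; Station Beta: 0S 2Z)
2. 1 zombie ← Station Alpha.  (Station Alpha: 4S 1Z; Station Beta: 0S 1Z)
3. 2 scientists → Station Beta.  (Station Alpha: 2S 1Z; Station Beta: 2S 1Z)
4. 1 zombie ← Station Alpha.  (Station Alpha: 2S 2Z; Station Beta: 2S 0Z)
5. 2 zombies → Station Beta.  (Station Alpha: 2S 0Z; Station Beta: 2S 2Z)
6. 1 zombie ← Station Alpha.  (Station Alpha: 2S 1Z; Station Beta: 2S 1Z)
7. 1 scientist and 1 zombie → Station Beta.  (Station Alpha: 1S 0Z; Station Beta: 3S 2Z)
8. 1 zombie ← Station Alpha.  (Station Alpha: 1S 1Z; Station Beta: 3S 1Z)
9. 1 scientist and 1 zombie → Station Beta.  (Station Alpha: 0S 0Z; Station Beta: 4S 2Z)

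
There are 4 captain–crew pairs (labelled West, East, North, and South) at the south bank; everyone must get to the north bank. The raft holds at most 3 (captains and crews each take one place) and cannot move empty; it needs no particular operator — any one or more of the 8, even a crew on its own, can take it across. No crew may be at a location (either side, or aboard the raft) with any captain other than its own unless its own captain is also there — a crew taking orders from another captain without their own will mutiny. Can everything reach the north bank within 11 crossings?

Yes — this plan uses 9 crossings (≤ 11):
1. captain West and crew West cross → the north bank.
2. captain West crosses ← the south bank.
3. captain East, captain West, and crew East cross → the north bank.
4. captain West and crew West cross ← the south bank.
5. captain North, captain South, and captain West cross → the north bank.
6. crew East crosses ← the south bank.
7. crew East and crew West cross → the north bank.
8. crew West crosses ← the south bank.
9. crew North, crew South, and crew West cross → the north bank.

Yes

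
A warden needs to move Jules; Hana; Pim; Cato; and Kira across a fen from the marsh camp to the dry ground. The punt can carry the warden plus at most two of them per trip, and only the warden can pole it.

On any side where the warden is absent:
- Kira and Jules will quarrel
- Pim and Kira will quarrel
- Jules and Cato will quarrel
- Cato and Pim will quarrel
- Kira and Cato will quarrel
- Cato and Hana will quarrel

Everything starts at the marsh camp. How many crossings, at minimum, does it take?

7

Counting alone: the warden can take at most 2 across per trip to the dry ground, so moving all 5 needs at least 3 loaded trips out, with a return between consecutive ones — at least 5 crossings.
The safety rule pushes this higher. Following every safe sequence of crossings, the most of the 5 that can be at the dry ground as the punt arrives there on crossing 5 is 4 — never all 5.
So no plan with fewer than 7 crossings exists, and this one achieves 7:
1. Warden goes to the dry ground with Cato and Kira.  [the marsh camp: Hana, Jules, Pim | the dry ground: Cato, Kira]
2. Warden goes back to the marsh camp with Cato.  [the marsh camp: Cato, Hana, Jules, Pim | the dry ground: Kira]
3. Warden goes to the dry ground with Cato and Hana.  [the marsh camp: Jules, Pim | the dry ground: Cato, Hana, Kira]
4. Warden goes back to the marsh camp with Cato.  [the marsh camp: Cato, Jules, Pim | the dry ground: Hana, Kira]
5. Warden goes to the dry ground with Jules and Pim.  [the marsh camp: Cato | the dry ground: Hana, Jules, Kira, Pim]
6. Warden goes back to the marsh camp with Kira.  [the marsh camp: Cato, Kira | the dry ground: Hana, Jules, Pim]
7. Warden goes to the dry ground with Cato and Kira.  [the marsh camp: — | the dry ground: Cato, Hana, Jules, Kira, Pim]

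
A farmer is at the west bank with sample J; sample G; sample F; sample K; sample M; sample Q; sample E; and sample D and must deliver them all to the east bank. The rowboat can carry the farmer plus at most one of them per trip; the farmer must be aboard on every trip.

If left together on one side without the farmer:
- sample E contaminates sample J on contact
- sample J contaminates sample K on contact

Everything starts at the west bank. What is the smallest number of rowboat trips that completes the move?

Counting alone: the farmer can take at most 1 across per trip to the east bank, so moving all 8 needs at least 8 loaded trips out, with a return between consecutive ones — at least 15 crossings.
The safety rule pushes this higher. Following every safe sequence of crossings, the most of the 8 that can be at the east bank as the rowboat arrives there on crossing 15 is 7 — never all 8.
So no plan with fewer than 17 crossings exists, and this one achieves 17:
1. Farmer goes to the east bank with sample J.  [the west bank: sample D, sample E, sample F, sample G, sample K, sample M, sample Q | the east bank: sample J]
2. Farmer goes back to the west bank alone.  [the west bank: sample D, sample E, sample F, sample G, sample K, sample M, sample Q | the east bank: sample J]
3. Farmer goes to the east bank with sample G.  [the west bank: sample D, sample E, sample F, sample K, sample M, sample Q | the east bank: sample G, sample J]
4. Farmer goes back to the west bank alone.  [the west bank: sample D, sample E, sample F, sample K, sample M, sample Q | the east bank: sample G, sample J]
5. Farmer goes to the east bank with sample F.  [the west bank: sample D, sample E, sample K, sample M, sample Q | the east bank: sample F, sample G, sample J]
6. Farmer goes back to the west bank alone.  [the west bank: sample D, sample E, sample K, sample M, sample Q | the east bank: sample F, sample G, sample J]
7. Farmer goes to the east bank with sample K.  [the west bank: sample D, sample E, sample M, sample Q | the east bank: sample F, sample G, sample J, sample K]
8. Farmer goes back to the west bank with sample J.  [the west bank: sample D, sample E, sample J, sample M, sample Q | the east bank: sample F, sample G, sample K]
9. Farmer goes to the east bank with sample E.  [the west bank: sample D, sample J, sample M, sample Q | the east bank: sample E, sample F, sample G, sample K]
10. Farmer goes back to the west bank alone.  [the west bank: sample D, sample J, sample M, sample Q | the east bank: sample E, sample F, sample G, sample K]
11. Farmer goes to the east bank with sample M.  [the west bank: sample D, sample J, sample Q | the east bank: sample E, sample F, sample G, sample K, sample M]
12. Farmer goes back to the west bank alone.  [the west bank: sample D, sample J, sample Q | the east bank: sample E, sample F, sample G, sample K, sample M]
13. Farmer goes to the east bank with sample Q.  [the west bank: sample D, sample J | the east bank: sample E, sample F, sample G, sample K, sample M, sample Q]
14. Farmer goes back to the west bank alone.  [the west bank: sample D, sample J | the east bank: sample E, sample F, sample G, sample K, sample M, sample Q]
15. Farmer goes to the east bank with sample D.  [the west bank: sample J | the east bank: sample D, sample E, sample F, sample G, sample K, sample M, sample Q]
16. Farmer goes back to the west bank alone.  [the west bank: sample J | the east bank: sample D, sample E, sample F, sample G, sample K, sample M, sample Q]
17. Farmer goes to the east bank with sample J.  [the west bank: — | the east bank: sample D, sample E, sample F, sample G, sample J, sample K, sample M, sample Q]

17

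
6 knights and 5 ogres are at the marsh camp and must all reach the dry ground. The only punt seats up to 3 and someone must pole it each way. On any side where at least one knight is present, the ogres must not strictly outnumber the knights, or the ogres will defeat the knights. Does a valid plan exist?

1. 3 ogres → the dry ground.  (the marsh camp: 6K 2O; the dry ground: 0K 3O)
2. 1 ogre ← the marsh camp.  (the marsh camp: 6K 3O; the dry ground: 0K 2O)
3. 3 knights → the dry ground.  (the marsh camp: 3K 3O; the dry ground: 3K 2O)
4. 1 knight ← the marsh camp.  (the marsh camp: 4K 3O; the dry ground: 2K 2O)
5. 2 knights and 1 ogre → the dry ground.  (the marsh camp: 2K 2O; the dry ground: 4K 3O)
6. 1 knight ← the marsh camp.  (the marsh camp: 3K 2O; the dry ground: 3K 3O)
7. 2 knights and 1 ogre → the dry ground.  (the marsh camp: 1K 1O; the dry ground: 5K 4O)
8. 1 knight ← the marsh camp.  (the marsh camp: 2K 1O; the dry ground: 4K 4O)
9. 2 knights and 1 ogre → the dry ground.  (the marsh camp: 0K 0O; the dry ground: 6K 5O)

Yes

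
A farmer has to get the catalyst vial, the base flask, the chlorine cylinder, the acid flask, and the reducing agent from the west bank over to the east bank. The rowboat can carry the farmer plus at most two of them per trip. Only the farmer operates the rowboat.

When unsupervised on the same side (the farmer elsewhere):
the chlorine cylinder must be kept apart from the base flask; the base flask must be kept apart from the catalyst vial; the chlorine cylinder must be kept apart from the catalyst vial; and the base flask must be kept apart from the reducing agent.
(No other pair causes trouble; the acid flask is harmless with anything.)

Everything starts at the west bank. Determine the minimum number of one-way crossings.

Counting alone: the farmer can take at most 2 across per trip to the east bank, so moving all 5 needs at least 3 loaded trips out, with a return between consecutive ones — at least 5 crossings.
The safety rule pushes this higher. Following every safe sequence of crossings, the most of the 5 that can be at the east bank as the rowboat arrives there on crossing 5 is 4 — never all 5.
So no plan with fewer than 7 crossings exists, and this one achieves 7:
1. Farmer goes to the east bank with the base flask and the catalyst vial.  [the west bank: the acid flask, the chlorine cylinder, the reducing agent | the east bank: the base flask, the catalyst vial]
2. Farmer goes back to the west bank with the catalyst vial.  [the west bank: the acid flask, the catalyst vial, the chlorine cylinder, the reducing agent | the east bank: the base flask]
3. Farmer goes to the east bank with the acid flask and the catalyst vial.  [the west bank: the chlorine cylinder, the reducing agent | the east bank: the acid flask, the base flask, the catalyst vial]
4. Farmer goes back to the west bank with the catalyst vial.  [the west bank: the catalyst vial, the chlorine cylinder, the reducing agent | the east bank: the acid flask, the base flask]
5. Farmer goes to the east bank with the catalyst vial and the reducing agent.  [the west bank: the chlorine cylinder | the east bank: the acid flask, the base flask, the catalyst vial, the reducing agent]
6. Farmer goes back to the west bank with the base flask.  [the west bank: the base flask, the chlorine cylinder | the east bank: the acid flask, the catalyst vial, the reducing agent]
7. Farmer goes to the east bank with the base flask and the chlorine cylinder.  [the west bank: — | the east bank: the acid flask, the base flask, the catalyst vial, the chlorine cylinder, the reducing agent]

7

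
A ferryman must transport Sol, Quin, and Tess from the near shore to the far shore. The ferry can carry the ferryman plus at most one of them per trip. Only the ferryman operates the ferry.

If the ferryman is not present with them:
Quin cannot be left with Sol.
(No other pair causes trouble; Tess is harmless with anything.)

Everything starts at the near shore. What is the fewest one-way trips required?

Counting alone: the ferryman can take at most 1 across per trip to the far shore, so moving all 3 needs at least 3 loaded trips out, with a return between consecutive ones — at least 5 crossings.
The plan below uses exactly 5 crossings, so it is optimal:
1. Ferryman goes to the far shore with Sol.
2. Ferryman goes back to the near shore alone.
3. Ferryman goes to the far shore with Tess.
4. Ferryman goes back to the near shore alone.
5. Ferryman goes to the far shore with Quin.

5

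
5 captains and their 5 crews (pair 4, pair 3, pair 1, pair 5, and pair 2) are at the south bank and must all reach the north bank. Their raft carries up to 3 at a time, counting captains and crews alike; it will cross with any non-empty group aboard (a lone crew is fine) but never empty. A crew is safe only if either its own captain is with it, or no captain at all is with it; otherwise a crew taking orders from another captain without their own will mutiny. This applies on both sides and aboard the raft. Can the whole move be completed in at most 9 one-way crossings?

No

Counting alone: each trip to the north bank takes at most 3 across and each return brings at least 1 back, so after t trips out (and t−1 returns) at most 3t − (t−1) of the 10 are across; that first reaches 10 at t = 5, so at least 9 crossings are needed.
The safety rule pushes this higher. Following every safe sequence of crossings, the most of the 10 that can be at the north bank as the raft arrives there on crossing 9 is 9 — never all 10.
So the move cannot be finished within 9 crossings. (The shortest complete plan takes 11:)
1. captain 4 and crew 4 cross → the north bank.
2. captain 4 crosses ← the south bank.
3. crew 1, crew 3, and crew 5 cross → the north bank.
4. crew 4 crosses ← the south bank.
5. captain 1, captain 3, and captain 5 cross → the north bank.
6. captain 3 and crew 3 cross ← the south bank.
7. captain 2, captain 3, and captain 4 cross → the north bank.
8. crew 1 crosses ← the south bank.
9. crew 3 and crew 4 cross → the north bank.
10. crew 4 crosses ← the south bank.
11. crew 1, crew 2, and crew 4 cross → the north bank.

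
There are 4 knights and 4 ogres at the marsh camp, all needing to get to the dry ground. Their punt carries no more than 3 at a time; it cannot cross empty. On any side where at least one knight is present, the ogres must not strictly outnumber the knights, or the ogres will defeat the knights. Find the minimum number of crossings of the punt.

9

Counting alone: each trip to the dry ground takes at most 3 across and each return brings at least 1 back, so after t trips out (and t−1 returns) at most 3t − (t−1) of the 8 are across; that first reaches 8 at t = 4, so at least 7 crossings are needed.
The safety rule pushes this higher. Following every safe sequence of crossings, the most of the 8 that can be at the dry ground as the punt arrives there on crossing 7 is 7 — never all 8.
So no plan with fewer than 9 crossings exists, and this one achieves 9:
1. 2 ogres → the dry ground.  (the marsh camp: 4K 2O; the dry ground: 0K 2O)
2. 1 ogre ← the marsh camp.  (the marsh camp: 4K 3O; the dry ground: 0K 1O)
3. 3 ogres → the dry ground.  (the marsh camp: 4K 0O; the dry ground: 0K 4O)
4. 1 ogre ← the marsh camp.  (the marsh camp: 4K 1O; the dry ground: 0K 3O)
5. 3 knights → the dry ground.  (the marsh camp: 1K 1O; the dry ground: 3K 3O)
6. 1 knight and 1 ogre ← the marsh camp.  (the marsh camp: 2K 2O; the dry ground: 2K 2O)
7. 2 knights → the dry ground.  (the marsh camp: 0K 2O; the dry ground: 4K 2O)
8. 1 ogre ← the marsh camp.  (the marsh camp: 0K 3O; the dry ground: 4K 1O)
9. 3 ogres → the dry ground.  (the marsh camp: 0K 0O; the dry ground: 4K 4O)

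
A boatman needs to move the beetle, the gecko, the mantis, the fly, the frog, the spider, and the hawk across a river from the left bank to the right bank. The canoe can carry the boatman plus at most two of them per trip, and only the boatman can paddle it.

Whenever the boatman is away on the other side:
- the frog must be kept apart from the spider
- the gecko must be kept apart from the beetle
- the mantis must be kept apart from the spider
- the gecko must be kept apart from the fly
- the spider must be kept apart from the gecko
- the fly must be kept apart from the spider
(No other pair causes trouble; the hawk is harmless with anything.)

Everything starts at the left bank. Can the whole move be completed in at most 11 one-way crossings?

Yes

Yes — this plan uses 11 crossings (≤ 11):
1. Boatman goes to the right bank with the gecko and the spider.  [the left bank: the beetle, the fly, the frog, the hawk, the mantis | the right bank: the gecko, the spider]
2. Boatman goes back to the left bank with the gecko.  [the left bank: the beetle, the fly, the frog, the gecko, the hawk, the mantis | the right bank: the spider]
3. Boatman goes to the right bank with the beetle and the gecko.  [the left bank: the fly, the frog, the hawk, the mantis | the right bank: the beetle, the gecko, the spider]
4. Boatman goes back to the left bank with the gecko.  [the left bank: the fly, the frog, the gecko, the hawk, the mantis | the right bank: the beetle, the spider]
5. Boatman goes to the right bank with the gecko and the hawk.  [the left bank: the fly, the frog, the mantis | the right bank: the beetle, the gecko, the hawk, the spider]
6. Boatman goes back to the left bank with the gecko.  [the left bank: the fly, the frog, the gecko, the mantis | the right bank: the beetle, the hawk, the spider]
7. Boatman goes to the right bank with the fly and the mantis.  [the left bank: the frog, the gecko | the right bank: the beetle, the fly, the hawk, the mantis, the spider]
8. Boatman goes back to the left bank with the spider.  [the left bank: the frog, the gecko, the spider | the right bank: the beetle, the fly, the hawk, the mantis]
9. Boatman goes to the right bank with the frog and the gecko.  [the left bank: the spider | the right bank: the beetle, the fly, the frog, the gecko, the hawk, the mantis]
10. Boatman goes back to the left bank with the gecko.  [the left bank: the gecko, the spider | the right bank: the beetle, the fly, the frog, the hawk, the mantis]
11. Boatman goes to the right bank with the gecko and the spider.  [the left bank: — | the right bank: the beetle, the fly, the frog, the gecko, the hawk, the mantis, the spider]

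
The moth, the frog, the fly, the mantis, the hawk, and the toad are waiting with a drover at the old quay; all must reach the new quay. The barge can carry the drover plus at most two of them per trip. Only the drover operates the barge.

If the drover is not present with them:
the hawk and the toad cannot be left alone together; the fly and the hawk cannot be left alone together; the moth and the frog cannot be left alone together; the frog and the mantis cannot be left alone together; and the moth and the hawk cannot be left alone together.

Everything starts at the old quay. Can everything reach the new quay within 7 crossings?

Yes

Yes — this plan uses 7 crossings (≤ 7):
1. Drover goes to the new quay with the frog and the hawk.  [the old quay: the fly, the mantis, the moth, the toad | the new quay: the frog, the hawk]
2. Drover goes back to the old quay alone.  [the old quay: the fly, the mantis, the moth, the toad | the new quay: the frog, the hawk]
3. Drover goes to the new quay with the fly and the moth.  [the old quay: the mantis, the toad | the new quay: the fly, the frog, the hawk, the moth]
4. Drover goes back to the old quay with the frog and the hawk.  [the old quay: the frog, the hawk, the mantis, the toad | the new quay: the fly, the moth]
5. Drover goes to the new quay with the mantis and the toad.  [the old quay: the frog, the hawk | the new quay: the fly, the mantis, the moth, the toad]
6. Drover goes back to the old quay alone.  [the old quay: the frog, the hawk | the new quay: the fly, the mantis, the moth, the toad]
7. Drover goes to the new quay with the frog and the hawk.  [the old quay: — | the new quay: the fly, the frog, the hawk, the mantis, the moth, the toad]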